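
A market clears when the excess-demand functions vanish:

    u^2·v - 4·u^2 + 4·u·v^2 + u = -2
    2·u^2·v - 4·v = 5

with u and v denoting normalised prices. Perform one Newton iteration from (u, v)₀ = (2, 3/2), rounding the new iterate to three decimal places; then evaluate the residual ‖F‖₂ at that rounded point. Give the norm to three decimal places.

1.099

At (2, 3/2): F = (12.000, 1.000).
Jacobian J = [[2·u·v - 8·u + 4·v^2 + 1, u^2 + 8·u·v], [4·u·v, 2·u^2 - 4]].
At the point, J = [[0.000, 28.000], [12.000, 4.000]] (det J = -336.000).
Solving J·Δ = −F gives Δ = (0.060, -0.429).
Then the next iterate is (u, v)₁ = (2.060, 1.071).
Re-evaluating at (2.060, 1.071): F = (1.08211, -0.19421), so ‖F‖₂ = 1.099.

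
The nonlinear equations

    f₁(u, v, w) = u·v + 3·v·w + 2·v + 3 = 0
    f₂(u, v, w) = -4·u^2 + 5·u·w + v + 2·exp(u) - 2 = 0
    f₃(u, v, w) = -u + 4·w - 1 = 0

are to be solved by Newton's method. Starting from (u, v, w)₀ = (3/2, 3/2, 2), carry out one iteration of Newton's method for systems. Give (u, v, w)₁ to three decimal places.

At (3/2, 3/2, 2): F = (17.250, 14.46338, 5.500).
Jacobian J = [[v, u + 3·w + 2, 3·v], [-8·u + 5·w + 2·exp(u), 1, 5·u], [-1, 0, 4]].
At the point, J = [[1.500, 9.500, 4.500], [6.96338, 1.000, 7.500], [-1.000, 0.000, 4.000]] (det J = -325.35837).
Solving J·Δ = −F gives Δ = (-0.349, -1.068, -1.462).
Then the next iterate is (u, v, w)₁ = (1.151, 0.432, 0.538).

(1.151, 0.432, 0.538)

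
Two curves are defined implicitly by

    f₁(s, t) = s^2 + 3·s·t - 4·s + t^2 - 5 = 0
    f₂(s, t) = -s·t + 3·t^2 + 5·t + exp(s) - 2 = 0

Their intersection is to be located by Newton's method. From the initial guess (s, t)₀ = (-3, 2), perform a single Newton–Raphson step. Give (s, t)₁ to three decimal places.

(-1.103, 0.882)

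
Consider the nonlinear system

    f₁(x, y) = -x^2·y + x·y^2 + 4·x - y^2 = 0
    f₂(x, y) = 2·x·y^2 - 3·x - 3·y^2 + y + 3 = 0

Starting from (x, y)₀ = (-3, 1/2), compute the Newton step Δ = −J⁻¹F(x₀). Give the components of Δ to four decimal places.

(3.0193, 0.3377)

At (-3, 1/2): F = (-17.5000, 10.2500).
Jacobian J = [[-2·x·y + y^2 + 4, -x^2 + 2·x·y - 2·y], [2·y^2 - 3, 4·x·y - 6·y + 1]].
At the point, J = [[7.2500, -13.0000], [-2.5000, -8.0000]] (det J = -90.5000).
Solving J·Δ = −F gives Δ = (3.0193, 0.3377).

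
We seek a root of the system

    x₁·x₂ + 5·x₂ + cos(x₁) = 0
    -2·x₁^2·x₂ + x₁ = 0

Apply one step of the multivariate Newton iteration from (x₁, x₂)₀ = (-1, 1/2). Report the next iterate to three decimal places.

(-0.801, -0.202)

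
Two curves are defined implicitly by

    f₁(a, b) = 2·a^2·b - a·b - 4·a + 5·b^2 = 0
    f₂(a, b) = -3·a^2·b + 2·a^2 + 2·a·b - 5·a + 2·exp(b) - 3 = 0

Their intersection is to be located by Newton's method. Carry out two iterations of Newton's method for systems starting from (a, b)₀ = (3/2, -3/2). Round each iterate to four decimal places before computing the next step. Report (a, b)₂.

At (3/2, -3/2): F = (0.7500, 0.071260).
Jacobian J = [[4·a·b - b - 4, 2·a^2 - a + 10·b], [-6·a·b + 4·a + 2·b - 5, -3·a^2 + 2·a + 2·exp(b)]].
At the point, J = [[-11.5000, -12.0000], [11.5000, -3.303740]] (det J = 175.993006).
Solving J·Δ = −F gives Δ = (0.0092, 0.0537).
Then the next iterate is (a, b)₁ = (1.5092, -1.4463).
Round to (1.5092, -1.4463) and repeat: F = (0.016444, -0.002617), J = [[-11.284724, -11.416831], [11.240736, -3.343774]].
Δ = (0.0005, 0.0009), so (a, b)₂ = (1.5097, -1.4454).

(1.5097, -1.4454)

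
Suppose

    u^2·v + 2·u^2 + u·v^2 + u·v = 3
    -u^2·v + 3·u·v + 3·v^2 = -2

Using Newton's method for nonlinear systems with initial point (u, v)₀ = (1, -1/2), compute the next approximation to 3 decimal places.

(1.000, 1.250)

At (1, -1/2): F = (-1.750, 1.750).
Jacobian J = [[2·u·v + 4·u + v^2 + v, u^2 + 2·u·v + u], [-2·u·v + 3·v, -u^2 + 3·u + 6·v]].
At the point, J = [[2.750, 1.000], [-0.500, -1.000]] (det J = -2.250).
Solving J·Δ = −F gives Δ = (0.000, 1.750).
Then the next iterate is (u, v)₁ = (1.000, 1.250).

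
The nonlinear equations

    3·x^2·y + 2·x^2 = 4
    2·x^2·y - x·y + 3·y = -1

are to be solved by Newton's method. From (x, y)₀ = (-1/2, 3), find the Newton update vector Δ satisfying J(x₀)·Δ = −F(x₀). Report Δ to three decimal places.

At (-1/2, 3): F = (-1.250, 13.000).
Jacobian J = [[6·x·y + 4·x, 3·x^2], [4·x·y - y, 2·x^2 - x + 3]].
At the point, J = [[-11.000, 0.750], [-9.000, 4.000]] (det J = -37.250).
Solving J·Δ = −F gives Δ = (-0.396, -4.141).

(-0.396, -4.141)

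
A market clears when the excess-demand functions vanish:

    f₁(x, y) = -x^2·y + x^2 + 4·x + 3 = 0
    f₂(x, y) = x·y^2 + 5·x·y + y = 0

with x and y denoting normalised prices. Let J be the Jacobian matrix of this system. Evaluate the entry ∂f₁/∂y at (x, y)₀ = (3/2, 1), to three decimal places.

∂f₁/∂y = -x^2.
At (3/2, 1) this is -2.250.

-2.250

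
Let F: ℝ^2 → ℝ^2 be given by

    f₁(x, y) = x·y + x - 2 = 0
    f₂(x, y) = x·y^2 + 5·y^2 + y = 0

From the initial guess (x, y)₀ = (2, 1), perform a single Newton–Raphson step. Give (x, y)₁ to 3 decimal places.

At (2, 1): F = (2.000, 8.000).
Jacobian J = [[y + 1, x], [y^2, 2·x·y + 10·y + 1]].
At the point, J = [[2.000, 2.000], [1.000, 15.000]] (det J = 28.000).
Solving J·Δ = −F gives Δ = (-0.500, -0.500).
Then the next iterate is (x, y)₁ = (1.500, 0.500).

(1.500, 0.500)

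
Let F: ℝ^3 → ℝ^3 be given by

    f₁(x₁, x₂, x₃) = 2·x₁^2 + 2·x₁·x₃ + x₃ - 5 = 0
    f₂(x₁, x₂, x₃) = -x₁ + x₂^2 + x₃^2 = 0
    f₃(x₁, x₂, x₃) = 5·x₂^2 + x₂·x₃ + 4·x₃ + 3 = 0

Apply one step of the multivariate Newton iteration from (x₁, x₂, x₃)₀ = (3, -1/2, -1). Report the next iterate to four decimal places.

(2.8739, -0.7699, -1.6770)

At (3, -1/2, -1): F = (6.0000, -1.7500, 0.7500).
Jacobian J = [[4·x₁ + 2·x₃, 0, 2·x₁ + 1], [-1, 2·x₂, 2·x₃], [0, 10·x₂ + x₃, x₂ + 4]].
At the point, J = [[10.0000, 0.0000, 7.0000], [-1.0000, -1.0000, -2.0000], [0.0000, -6.0000, 3.5000]] (det J = -113.0000).
Solving J·Δ = −F gives Δ = (-0.1261, -0.2699, -0.6770).
Then the next iterate is (x₁, x₂, x₃)₁ = (2.8739, -0.7699, -1.6770).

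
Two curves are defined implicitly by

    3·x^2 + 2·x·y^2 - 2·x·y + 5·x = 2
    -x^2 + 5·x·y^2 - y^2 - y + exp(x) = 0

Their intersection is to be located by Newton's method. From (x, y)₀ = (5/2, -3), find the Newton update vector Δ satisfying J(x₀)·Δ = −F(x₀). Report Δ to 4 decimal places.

(-1.8446, 0.2311)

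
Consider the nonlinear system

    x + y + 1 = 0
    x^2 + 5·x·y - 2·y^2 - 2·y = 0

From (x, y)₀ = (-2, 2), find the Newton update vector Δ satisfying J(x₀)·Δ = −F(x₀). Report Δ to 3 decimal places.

(0.308, -1.308)

At (-2, 2): F = (1.000, -28.000).
Jacobian J = [[1, 1], [2·x + 5·y, 5·x - 4·y - 2]].
At the point, J = [[1.000, 1.000], [6.000, -20.000]] (det J = -26.000).
Solving J·Δ = −F gives Δ = (0.308, -1.308).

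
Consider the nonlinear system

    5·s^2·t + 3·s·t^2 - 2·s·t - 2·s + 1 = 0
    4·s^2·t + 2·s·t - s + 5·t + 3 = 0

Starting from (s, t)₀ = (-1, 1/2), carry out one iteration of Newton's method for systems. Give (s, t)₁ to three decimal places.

(-0.705, -0.403)

At (-1, 1/2): F = (5.750, 7.500).
Jacobian J = [[10·s·t + 3·t^2 - 2·t - 2, 5·s^2 + 6·s·t - 2·s], [8·s·t + 2·t - 1, 4·s^2 + 2·s + 5]].
At the point, J = [[-7.250, 4.000], [-4.000, 7.000]] (det J = -34.750).
Solving J·Δ = −F gives Δ = (0.295, -0.903).
Then the next iterate is (s, t)₁ = (-0.705, -0.403).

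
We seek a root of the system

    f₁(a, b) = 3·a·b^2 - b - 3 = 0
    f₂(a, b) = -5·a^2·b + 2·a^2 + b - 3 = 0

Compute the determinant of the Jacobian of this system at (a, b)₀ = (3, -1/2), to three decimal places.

237.000

J = [[3·b^2, 6·a·b - 1], [-10·a·b + 4·a, -5·a^2 + 1]].
At the point, J = [[0.750, -10.000], [27.000, -44.000]].
det J = 237.000.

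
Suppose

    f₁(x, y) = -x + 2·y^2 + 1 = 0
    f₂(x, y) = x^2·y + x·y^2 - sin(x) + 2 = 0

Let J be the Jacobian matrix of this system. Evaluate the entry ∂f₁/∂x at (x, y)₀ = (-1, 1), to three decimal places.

∂f₁/∂x = -1.
At (-1, 1) this is -1.000.

-1.000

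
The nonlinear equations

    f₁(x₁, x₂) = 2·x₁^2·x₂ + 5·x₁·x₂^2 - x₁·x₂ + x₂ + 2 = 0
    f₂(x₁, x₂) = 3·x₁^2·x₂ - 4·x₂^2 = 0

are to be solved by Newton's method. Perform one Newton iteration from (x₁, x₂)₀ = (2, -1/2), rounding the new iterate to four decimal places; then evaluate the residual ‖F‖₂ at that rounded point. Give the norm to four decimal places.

At (2, -1/2): F = (1.0000, -7.0000).
Jacobian J = [[4·x₁·x₂ + 5·x₂^2 - x₂, 2·x₁^2 + 10·x₁·x₂ - x₁ + 1], [6·x₁·x₂, 3·x₁^2 - 8·x₂]].
At the point, J = [[-2.2500, -3.0000], [-6.0000, 16.0000]] (det J = -54.0000).
Solving J·Δ = −F gives Δ = (-0.0926, 0.4028).
Then the next iterate is (x₁, x₂)₁ = (1.9074, -0.0972).
Re-evaluating at (1.9074, -0.0972): F = (1.471042, -1.098683), so ‖F‖₂ = 1.8360.

1.8360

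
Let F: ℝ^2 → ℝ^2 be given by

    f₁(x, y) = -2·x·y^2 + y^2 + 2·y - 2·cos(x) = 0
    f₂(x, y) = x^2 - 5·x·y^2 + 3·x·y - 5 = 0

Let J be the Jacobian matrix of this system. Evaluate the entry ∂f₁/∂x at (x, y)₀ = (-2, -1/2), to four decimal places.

∂f₁/∂x = -2·y^2 + 2·sin(x).
At (-2, -1/2) this is -2.3186.

-2.3186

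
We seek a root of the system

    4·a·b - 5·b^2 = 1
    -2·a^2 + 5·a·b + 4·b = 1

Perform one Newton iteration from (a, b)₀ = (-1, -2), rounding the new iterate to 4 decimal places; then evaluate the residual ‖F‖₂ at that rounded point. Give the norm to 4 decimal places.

At (-1, -2): F = (-13.0000, -1.0000).
Jacobian J = [[4·b, 4·a - 10·b], [-4·a + 5·b, 5·a + 4]].
At the point, J = [[-8.0000, 16.0000], [-6.0000, -1.0000]] (det J = 104.0000).
Solving J·Δ = −F gives Δ = (-0.2788, 0.6731).
Then the next iterate is (a, b)₁ = (-1.2788, -1.3269).
Re-evaluating at (-1.2788, -1.3269): F = (-3.015959, -1.094060), so ‖F‖₂ = 3.2083.

3.2083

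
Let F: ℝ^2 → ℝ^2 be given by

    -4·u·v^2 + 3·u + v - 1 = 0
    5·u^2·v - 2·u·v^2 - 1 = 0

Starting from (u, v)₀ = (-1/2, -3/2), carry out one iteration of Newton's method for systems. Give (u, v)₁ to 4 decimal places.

(-0.3431, -1.5882)

At (-1/2, -3/2): F = (0.5000, -0.6250).
Jacobian J = [[-4·v^2 + 3, -8·u·v + 1], [10·u·v - 2·v^2, 5·u^2 - 4·u·v]].
At the point, J = [[-6.0000, -5.0000], [3.0000, -1.7500]] (det J = 25.5000).
Solving J·Δ = −F gives Δ = (0.1569, -0.0882).
Then the next iterate is (u, v)₁ = (-0.3431, -1.5882).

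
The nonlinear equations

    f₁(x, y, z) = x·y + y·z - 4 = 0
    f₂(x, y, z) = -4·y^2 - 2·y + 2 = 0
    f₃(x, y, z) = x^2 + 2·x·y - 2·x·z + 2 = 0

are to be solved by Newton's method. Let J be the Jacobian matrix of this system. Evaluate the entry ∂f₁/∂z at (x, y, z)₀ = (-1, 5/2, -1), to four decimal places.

2.5000

∂f₁/∂z = y.
At (-1, 5/2, -1) this is 2.5000.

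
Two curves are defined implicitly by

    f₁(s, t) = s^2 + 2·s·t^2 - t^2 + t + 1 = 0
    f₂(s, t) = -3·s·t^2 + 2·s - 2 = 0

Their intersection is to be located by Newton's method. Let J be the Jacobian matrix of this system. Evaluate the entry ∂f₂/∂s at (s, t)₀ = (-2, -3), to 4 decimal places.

-25.0000

∂f₂/∂s = -3·t^2 + 2.
At (-2, -3) this is -25.0000.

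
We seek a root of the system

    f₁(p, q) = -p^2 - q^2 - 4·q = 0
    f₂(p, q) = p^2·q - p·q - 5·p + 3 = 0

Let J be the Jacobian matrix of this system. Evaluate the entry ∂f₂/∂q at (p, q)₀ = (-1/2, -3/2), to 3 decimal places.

0.750

∂f₂/∂q = p^2 - p.
At (-1/2, -3/2) this is 0.750.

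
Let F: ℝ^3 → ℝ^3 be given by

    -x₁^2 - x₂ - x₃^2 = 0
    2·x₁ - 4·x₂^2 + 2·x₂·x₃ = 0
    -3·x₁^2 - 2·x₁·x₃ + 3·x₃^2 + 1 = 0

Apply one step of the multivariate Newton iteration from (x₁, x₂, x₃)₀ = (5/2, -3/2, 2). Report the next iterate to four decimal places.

(1.3426, -0.8975, 1.1086)

At (5/2, -3/2, 2): F = (-8.7500, -10.0000, -15.7500).
Jacobian J = [[-2·x₁, -1, -2·x₃], [2, -8·x₂ + 2·x₃, 2·x₂], [-6·x₁ - 2·x₃, 0, -2·x₁ + 6·x₃]].
At the point, J = [[-5.0000, -1.0000, -4.0000], [2.0000, 16.0000, -3.0000], [-19.0000, 0.0000, 7.0000]] (det J = -1819.0000).
Solving J·Δ = −F gives Δ = (-1.1574, 0.6025, -0.8914).
Then the next iterate is (x₁, x₂, x₃)₁ = (1.3426, -0.8975, 1.1086).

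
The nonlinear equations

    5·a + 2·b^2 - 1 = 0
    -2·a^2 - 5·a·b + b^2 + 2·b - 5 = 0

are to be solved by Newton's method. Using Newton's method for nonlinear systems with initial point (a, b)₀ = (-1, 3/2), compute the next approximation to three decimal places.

(-0.303, 1.169)

At (-1, 3/2): F = (-1.500, 5.750).
Jacobian J = [[5, 4·b], [-4·a - 5·b, -5·a + 2·b + 2]].
At the point, J = [[5.000, 6.000], [-3.500, 10.000]] (det J = 71.000).
Solving J·Δ = −F gives Δ = (0.697, -0.331).
Then the next iterate is (a, b)₁ = (-0.303, 1.169).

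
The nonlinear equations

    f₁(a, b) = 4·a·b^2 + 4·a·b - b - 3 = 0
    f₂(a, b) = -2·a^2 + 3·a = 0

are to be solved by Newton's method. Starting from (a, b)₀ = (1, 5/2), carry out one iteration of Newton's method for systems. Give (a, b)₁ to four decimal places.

(2.0000, -0.3043)

At (1, 5/2): F = (29.5000, 1.0000).
Jacobian J = [[4·b^2 + 4·b, 8·a·b + 4·a - 1], [-4·a + 3, 0]].
At the point, J = [[35.0000, 23.0000], [-1.0000, 0.0000]] (det J = 23.0000).
Solving J·Δ = −F gives Δ = (1.0000, -2.8043).
Then the next iterate is (a, b)₁ = (2.0000, -0.3043).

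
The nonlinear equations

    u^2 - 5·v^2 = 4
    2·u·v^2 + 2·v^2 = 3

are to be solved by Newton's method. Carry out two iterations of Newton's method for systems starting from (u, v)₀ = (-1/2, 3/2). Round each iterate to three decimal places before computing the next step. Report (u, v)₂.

At (-1/2, 3/2): F = (-15.000, -0.750).
Jacobian J = [[2·u, -10·v], [2·v^2, 4·u·v + 4·v]].
At the point, J = [[-1.000, -15.000], [4.500, 3.000]] (det J = 64.500).
Solving J·Δ = −F gives Δ = (0.872, -1.058).
Then the next iterate is (u, v)₁ = (0.372, 0.442).
Round to (0.372, 0.442) and repeat: F = (-4.83844, -2.46392), J = [[0.744, -4.420], [0.39073, 2.42570]].
Δ = (6.407, -0.016), so (u, v)₂ = (6.779, 0.426).

(6.779, 0.426)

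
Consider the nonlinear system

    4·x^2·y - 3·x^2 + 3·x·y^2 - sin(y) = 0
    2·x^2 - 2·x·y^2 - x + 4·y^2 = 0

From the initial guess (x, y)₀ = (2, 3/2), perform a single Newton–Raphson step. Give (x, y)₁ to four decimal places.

At (2, 3/2): F = (24.502505, 6.0000).
Jacobian J = [[8·x·y - 6·x + 3·y^2, 4·x^2 + 6·x·y - cos(y)], [4·x - 2·y^2 - 1, -4·x·y + 8·y]].
At the point, J = [[18.7500, 33.929263], [2.5000, 0.0000]] (det J = -84.823157).
Solving J·Δ = −F gives Δ = (-2.4000, 0.6041).
Then the next iterate is (x, y)₁ = (-0.4000, 2.1041).

(-0.4000, 2.1041)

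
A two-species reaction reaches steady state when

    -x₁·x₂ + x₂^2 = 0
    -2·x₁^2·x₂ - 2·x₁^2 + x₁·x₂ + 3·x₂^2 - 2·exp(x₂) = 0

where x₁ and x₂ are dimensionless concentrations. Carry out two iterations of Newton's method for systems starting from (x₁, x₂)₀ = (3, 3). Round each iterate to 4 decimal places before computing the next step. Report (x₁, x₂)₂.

(1.3207, 1.3207)

At (3, 3): F = (0.0000, -76.171074).
Jacobian J = [[-x₂, -x₁ + 2·x₂], [-4·x₁·x₂ - 4·x₁ + x₂, -2·x₁^2 + x₁ + 6·x₂ - 2·exp(x₂)]].
At the point, J = [[-3.0000, 3.0000], [-45.0000, -37.171074]] (det J = 246.513222).
Solving J·Δ = −F gives Δ = (-0.9270, -0.9270).
Then the next iterate is (x₁, x₂)₁ = (2.0730, 2.0730).
Round to (2.0730, 2.0730) and repeat: F = (0.0000, -25.119335), J = [[-2.0730, 2.0730], [-23.408316, -9.980925]].
Δ = (-0.7523, -0.7523), so (x₁, x₂)₂ = (1.3207, 1.3207).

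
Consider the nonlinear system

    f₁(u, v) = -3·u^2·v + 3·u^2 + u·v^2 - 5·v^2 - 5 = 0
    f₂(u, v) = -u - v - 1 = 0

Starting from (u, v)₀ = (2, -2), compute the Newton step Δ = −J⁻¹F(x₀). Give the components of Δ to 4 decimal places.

(-0.4750, -0.5250)

At (2, -2): F = (19.0000, -1.0000).
Jacobian J = [[-6·u·v + 6·u + v^2, -3·u^2 + 2·u·v - 10·v], [-1, -1]].
At the point, J = [[40.0000, 0.0000], [-1.0000, -1.0000]] (det J = -40.0000).
Solving J·Δ = −F gives Δ = (-0.4750, -0.5250).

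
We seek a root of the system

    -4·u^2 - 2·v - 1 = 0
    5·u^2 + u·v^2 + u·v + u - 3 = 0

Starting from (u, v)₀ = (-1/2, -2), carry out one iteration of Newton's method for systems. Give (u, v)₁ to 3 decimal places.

At (-1/2, -2): F = (2.000, -3.250).
Jacobian J = [[-8·u, -2], [10·u + v^2 + v + 1, 2·u·v + u]].
At the point, J = [[4.000, -2.000], [-2.000, 1.500]] (det J = 2.000).
Solving J·Δ = −F gives Δ = (1.750, 4.500).
Then the next iterate is (u, v)₁ = (1.250, 2.500).

(1.250, 2.500)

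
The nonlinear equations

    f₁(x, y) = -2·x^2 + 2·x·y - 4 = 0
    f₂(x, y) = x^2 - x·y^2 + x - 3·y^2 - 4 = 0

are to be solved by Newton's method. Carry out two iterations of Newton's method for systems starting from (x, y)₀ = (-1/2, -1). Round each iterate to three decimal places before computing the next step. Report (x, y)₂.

(-12.966, -3.406)

At (-1/2, -1): F = (-3.500, -6.750).
Jacobian J = [[-4·x + 2·y, 2·x], [2·x - y^2 + 1, -2·x·y - 6·y]].
At the point, J = [[0.000, -1.000], [-1.000, 5.000]] (det J = -1.000).
Solving J·Δ = −F gives Δ = (-24.250, -3.500).
Then the next iterate is (x, y)₁ = (-24.750, -4.500).
Round to (-24.750, -4.500) and repeat: F = (-1006.375, 1024.250), J = [[90.000, -49.500], [-68.750, -195.750]].
Δ = (11.784, 1.094), so (x, y)₂ = (-12.966, -3.406).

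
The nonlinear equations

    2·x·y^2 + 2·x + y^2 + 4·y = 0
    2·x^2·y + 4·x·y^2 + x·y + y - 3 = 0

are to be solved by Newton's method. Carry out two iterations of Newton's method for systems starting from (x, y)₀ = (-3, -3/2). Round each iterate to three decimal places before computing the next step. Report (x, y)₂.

At (-3, -3/2): F = (-23.250, -54.000).
Jacobian J = [[2·y^2 + 2, 4·x·y + 2·y + 4], [4·x·y + 4·y^2 + y, 2·x^2 + 8·x·y + x + 1]].
At the point, J = [[6.500, 19.000], [25.500, 52.000]] (det J = -146.500).
Solving J·Δ = −F gives Δ = (-1.249, 1.651).
Then the next iterate is (x, y)₁ = (-4.249, 0.151).
Round to (-4.249, 0.151) and repeat: F = (-8.06496, 1.57418), J = [[2.04560, 1.73560], [-2.32419, 27.72621]].
Δ = (3.726, 0.256), so (x, y)₂ = (-0.523, 0.407).

(-0.523, 0.407)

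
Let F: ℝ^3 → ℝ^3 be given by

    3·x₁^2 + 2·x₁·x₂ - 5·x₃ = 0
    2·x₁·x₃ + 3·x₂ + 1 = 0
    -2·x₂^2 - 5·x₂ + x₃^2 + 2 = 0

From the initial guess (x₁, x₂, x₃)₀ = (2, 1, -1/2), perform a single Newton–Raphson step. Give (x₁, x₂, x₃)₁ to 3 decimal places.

(0.641, 0.526, -0.984)

At (2, 1, -1/2): F = (18.500, 2.000, -4.750).
Jacobian J = [[6·x₁ + 2·x₂, 2·x₁, -5], [2·x₃, 3, 2·x₁], [0, -4·x₂ - 5, 2·x₃]].
At the point, J = [[14.000, 4.000, -5.000], [-1.000, 3.000, 4.000], [0.000, -9.000, -1.000]] (det J = 413.000).
Solving J·Δ = −F gives Δ = (-1.359, -0.474, -0.484).
Then the next iterate is (x₁, x₂, x₃)₁ = (0.641, 0.526, -0.984).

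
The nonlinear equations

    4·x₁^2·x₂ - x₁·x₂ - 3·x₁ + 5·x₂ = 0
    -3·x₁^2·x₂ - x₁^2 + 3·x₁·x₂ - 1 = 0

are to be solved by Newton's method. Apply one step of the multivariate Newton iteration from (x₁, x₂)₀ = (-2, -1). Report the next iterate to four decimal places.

(-9.0000, 4.0000)

At (-2, -1): F = (-17.0000, 13.0000).
Jacobian J = [[8·x₁·x₂ - x₂ - 3, 4·x₁^2 - x₁ + 5], [-6·x₁·x₂ - 2·x₁ + 3·x₂, -3·x₁^2 + 3·x₁]].
At the point, J = [[14.0000, 23.0000], [-11.0000, -18.0000]] (det J = 1.0000).
Solving J·Δ = −F gives Δ = (-7.0000, 5.0000).
Then the next iterate is (x₁, x₂)₁ = (-9.0000, 4.0000).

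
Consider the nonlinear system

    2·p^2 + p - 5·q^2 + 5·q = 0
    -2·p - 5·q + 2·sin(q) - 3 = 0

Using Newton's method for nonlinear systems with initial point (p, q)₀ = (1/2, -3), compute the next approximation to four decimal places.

(-0.2480, -1.2502)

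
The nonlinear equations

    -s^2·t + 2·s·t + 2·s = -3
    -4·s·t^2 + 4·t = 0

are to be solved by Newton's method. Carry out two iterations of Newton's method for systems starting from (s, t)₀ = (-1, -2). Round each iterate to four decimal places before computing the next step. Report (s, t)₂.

At (-1, -2): F = (7.0000, 8.0000).
Jacobian J = [[-2·s·t + 2·t + 2, -s^2 + 2·s], [-4·t^2, -8·s·t + 4]].
At the point, J = [[-6.0000, -3.0000], [-16.0000, -12.0000]] (det J = 24.0000).
Solving J·Δ = −F gives Δ = (2.5000, -2.6667).
Then the next iterate is (s, t)₁ = (1.5000, -4.6667).
Round to (1.5000, -4.6667) and repeat: F = (2.499975, -149.335333), J = [[6.6667, 0.7500], [-87.112356, 60.0004]].
Δ = (-0.5630, 1.6715), so (s, t)₂ = (0.9370, -2.9952).

(0.9370, -2.9952)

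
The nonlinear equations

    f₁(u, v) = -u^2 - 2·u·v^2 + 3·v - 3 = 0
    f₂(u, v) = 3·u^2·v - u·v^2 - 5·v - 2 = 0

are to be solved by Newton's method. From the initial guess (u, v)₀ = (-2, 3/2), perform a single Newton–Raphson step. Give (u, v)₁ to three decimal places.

(-1.628, 1.079)

At (-2, 3/2): F = (6.500, 13.000).
Jacobian J = [[-2·u - 2·v^2, -4·u·v + 3], [6·u·v - v^2, 3·u^2 - 2·u·v - 5]].
At the point, J = [[-0.500, 15.000], [-20.250, 13.000]] (det J = 297.250).
Solving J·Δ = −F gives Δ = (0.372, -0.421).
Then the next iterate is (u, v)₁ = (-1.628, 1.079).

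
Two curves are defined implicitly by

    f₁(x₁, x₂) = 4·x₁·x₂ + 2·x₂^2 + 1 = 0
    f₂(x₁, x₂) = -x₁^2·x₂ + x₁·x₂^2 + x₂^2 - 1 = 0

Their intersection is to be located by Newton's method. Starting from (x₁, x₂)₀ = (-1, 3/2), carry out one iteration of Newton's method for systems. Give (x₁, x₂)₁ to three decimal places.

At (-1, 3/2): F = (-0.500, -2.500).
Jacobian J = [[4·x₂, 4·x₁ + 4·x₂], [-2·x₁·x₂ + x₂^2, -x₁^2 + 2·x₁·x₂ + 2·x₂]].
At the point, J = [[6.000, 2.000], [5.250, -1.000]] (det J = -16.500).
Solving J·Δ = −F gives Δ = (0.333, -0.750).
Then the next iterate is (x₁, x₂)₁ = (-0.667, 0.750).

(-0.667, 0.750)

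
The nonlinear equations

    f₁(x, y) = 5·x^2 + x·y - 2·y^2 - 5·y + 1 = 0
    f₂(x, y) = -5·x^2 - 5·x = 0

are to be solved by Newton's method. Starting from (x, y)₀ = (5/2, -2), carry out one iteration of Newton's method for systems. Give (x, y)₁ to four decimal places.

(1.0417, -1.2197)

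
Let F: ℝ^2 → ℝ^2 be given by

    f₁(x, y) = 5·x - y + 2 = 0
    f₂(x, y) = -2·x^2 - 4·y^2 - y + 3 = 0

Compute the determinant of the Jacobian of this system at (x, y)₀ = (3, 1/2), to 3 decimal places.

J = [[5, -1], [-4·x, -8·y - 1]].
At the point, J = [[5.000, -1.000], [-12.000, -5.000]].
det J = -37.000.

-37.000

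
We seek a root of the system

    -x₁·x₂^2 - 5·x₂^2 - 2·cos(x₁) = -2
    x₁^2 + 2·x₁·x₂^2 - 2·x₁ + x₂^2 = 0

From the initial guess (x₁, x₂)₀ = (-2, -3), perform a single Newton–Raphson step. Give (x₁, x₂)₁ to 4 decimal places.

At (-2, -3): F = (-24.167706, -19.0000).
Jacobian J = [[-x₂^2 + 2·sin(x₁), -2·x₁·x₂ - 10·x₂], [2·x₁ + 2·x₂^2 - 2, 4·x₁·x₂ + 2·x₂]].
At the point, J = [[-10.818595, 18.0000], [12.0000, 18.0000]] (det J = -410.734707).
Solving J·Δ = −F gives Δ = (-0.2265, 1.2065).
Then the next iterate is (x₁, x₂)₁ = (-2.2265, -1.7935).

(-2.2265, -1.7935)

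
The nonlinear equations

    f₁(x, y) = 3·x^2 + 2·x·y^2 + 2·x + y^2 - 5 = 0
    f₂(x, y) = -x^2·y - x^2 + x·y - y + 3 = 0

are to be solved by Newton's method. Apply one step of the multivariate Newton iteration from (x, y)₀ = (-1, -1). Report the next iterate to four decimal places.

(-1.6250, 0.8750)

At (-1, -1): F = (-5.0000, 5.0000).
Jacobian J = [[6·x + 2·y^2 + 2, 4·x·y + 2·y], [-2·x·y - 2·x + y, -x^2 + x - 1]].
At the point, J = [[-2.0000, 2.0000], [-1.0000, -3.0000]] (det J = 8.0000).
Solving J·Δ = −F gives Δ = (-0.6250, 1.8750).
Then the next iterate is (x, y)₁ = (-1.6250, 0.8750).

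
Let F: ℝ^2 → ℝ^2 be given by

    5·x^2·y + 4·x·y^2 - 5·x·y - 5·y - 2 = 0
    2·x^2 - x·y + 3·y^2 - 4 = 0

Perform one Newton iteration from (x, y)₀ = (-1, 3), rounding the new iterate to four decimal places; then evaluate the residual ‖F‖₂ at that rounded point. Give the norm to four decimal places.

10.1697

At (-1, 3): F = (-23.0000, 28.0000).
Jacobian J = [[10·x·y + 4·y^2 - 5·y, 5·x^2 + 8·x·y - 5·x - 5], [4·x - y, -x + 6·y]].
At the point, J = [[-9.0000, -19.0000], [-7.0000, 19.0000]] (det J = -304.0000).
Solving J·Δ = −F gives Δ = (0.3125, -1.3586).
Then the next iterate is (x, y)₁ = (-0.6875, 1.6414).
Re-evaluating at (-0.6875, 1.6414): F = (-8.094631, 6.156357), so ‖F‖₂ = 10.1697.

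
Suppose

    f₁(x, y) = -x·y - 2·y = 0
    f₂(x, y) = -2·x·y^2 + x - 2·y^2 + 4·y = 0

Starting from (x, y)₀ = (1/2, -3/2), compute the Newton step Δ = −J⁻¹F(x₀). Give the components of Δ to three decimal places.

At (1/2, -3/2): F = (3.750, -12.250).
Jacobian J = [[-y, -x - 2], [-2·y^2 + 1, -4·x·y - 4·y + 4]].
At the point, J = [[1.500, -2.500], [-3.500, 13.000]] (det J = 10.750).
Solving J·Δ = −F gives Δ = (-1.686, 0.488).

(-1.686, 0.488)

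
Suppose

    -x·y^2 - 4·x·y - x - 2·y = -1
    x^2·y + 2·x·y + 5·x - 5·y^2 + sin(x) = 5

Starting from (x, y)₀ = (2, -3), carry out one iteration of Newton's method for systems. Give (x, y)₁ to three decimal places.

(-3.292, -3.208)

At (2, -3): F = (11.000, -63.09070).
Jacobian J = [[-y^2 - 4·y - 1, -2·x·y - 4·x - 2], [2·x·y + 2·y + cos(x) + 5, x^2 + 2·x - 10·y]].
At the point, J = [[2.000, 2.000], [-13.41615, 38.000]] (det J = 102.83229).
Solving J·Δ = −F gives Δ = (-5.292, -0.208).
Then the next iterate is (x, y)₁ = (-3.292, -3.208).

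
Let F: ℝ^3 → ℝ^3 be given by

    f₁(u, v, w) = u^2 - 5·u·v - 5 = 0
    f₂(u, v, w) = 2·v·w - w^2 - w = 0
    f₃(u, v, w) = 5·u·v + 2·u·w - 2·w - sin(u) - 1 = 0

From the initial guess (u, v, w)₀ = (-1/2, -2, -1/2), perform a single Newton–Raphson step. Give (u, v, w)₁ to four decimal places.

At (-1/2, -2, -1/2): F = (-9.7500, 2.2500, 5.979426).
Jacobian J = [[2·u - 5·v, -5·u, 0], [0, 2·w, 2·v - 2·w - 1], [5·v + 2·w - cos(u), 5·u, 2·u - 2]].
At the point, J = [[9.0000, 2.5000, 0.0000], [0.0000, -1.0000, -4.0000], [-11.877583, -2.5000, -3.0000]] (det J = 55.775826).
Solving J·Δ = −F gives Δ = (-0.4542, 5.5349, -0.8212).
Then the next iterate is (u, v, w)₁ = (-0.9542, 3.5349, -1.3212).

(-0.9542, 3.5349, -1.3212)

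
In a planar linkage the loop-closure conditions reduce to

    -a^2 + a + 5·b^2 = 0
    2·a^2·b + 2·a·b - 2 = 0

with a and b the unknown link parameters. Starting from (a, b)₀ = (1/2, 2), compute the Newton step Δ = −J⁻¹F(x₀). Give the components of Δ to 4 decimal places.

(0.0648, -1.0125)

At (1/2, 2): F = (20.2500, 1.0000).
Jacobian J = [[-2·a + 1, 10·b], [4·a·b + 2·b, 2·a^2 + 2·a]].
At the point, J = [[0.0000, 20.0000], [8.0000, 1.5000]] (det J = -160.0000).
Solving J·Δ = −F gives Δ = (0.0648, -1.0125).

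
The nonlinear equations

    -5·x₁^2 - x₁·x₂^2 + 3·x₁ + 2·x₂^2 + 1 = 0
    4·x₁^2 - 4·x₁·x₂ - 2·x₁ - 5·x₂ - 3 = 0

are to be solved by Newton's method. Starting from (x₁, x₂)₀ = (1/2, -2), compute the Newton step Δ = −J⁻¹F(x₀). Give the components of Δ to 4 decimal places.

(-0.1495, 1.3578)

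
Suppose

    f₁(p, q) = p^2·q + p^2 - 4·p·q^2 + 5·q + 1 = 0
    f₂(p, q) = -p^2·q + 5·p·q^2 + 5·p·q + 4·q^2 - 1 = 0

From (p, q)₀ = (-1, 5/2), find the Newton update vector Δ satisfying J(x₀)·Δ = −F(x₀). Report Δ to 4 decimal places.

(0.1273, -1.4588)

At (-1, 5/2): F = (42.0000, -22.2500).
Jacobian J = [[2·p·q + 2·p - 4·q^2, p^2 - 8·p·q + 5], [-2·p·q + 5·q^2 + 5·q, -p^2 + 10·p·q + 5·p + 8·q]].
At the point, J = [[-32.0000, 26.0000], [48.7500, -11.0000]] (det J = -915.5000).
Solving J·Δ = −F gives Δ = (0.1273, -1.4588).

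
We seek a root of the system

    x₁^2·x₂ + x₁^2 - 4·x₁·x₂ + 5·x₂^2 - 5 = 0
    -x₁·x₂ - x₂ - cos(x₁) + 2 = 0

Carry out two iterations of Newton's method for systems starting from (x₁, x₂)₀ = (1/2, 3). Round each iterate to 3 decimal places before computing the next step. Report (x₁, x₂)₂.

At (1/2, 3): F = (35.000, -3.37758).
Jacobian J = [[2·x₁·x₂ + 2·x₁ - 4·x₂, x₁^2 - 4·x₁ + 10·x₂], [-x₂ + sin(x₁), -x₁ - 1]].
At the point, J = [[-8.000, 28.250], [-2.52057, -1.500]] (det J = 83.20623).
Solving J·Δ = −F gives Δ = (-0.516, -1.385).
Then the next iterate is (x₁, x₂)₁ = (-0.016, 1.615).
Round to (-0.016, 1.615) and repeat: F = (8.14515, -0.58903), J = [[-6.54368, 16.21426], [-1.63100, -0.984]].
Δ = (-0.047, -0.521), so (x₁, x₂)₂ = (-0.063, 1.094).

(-0.063, 1.094)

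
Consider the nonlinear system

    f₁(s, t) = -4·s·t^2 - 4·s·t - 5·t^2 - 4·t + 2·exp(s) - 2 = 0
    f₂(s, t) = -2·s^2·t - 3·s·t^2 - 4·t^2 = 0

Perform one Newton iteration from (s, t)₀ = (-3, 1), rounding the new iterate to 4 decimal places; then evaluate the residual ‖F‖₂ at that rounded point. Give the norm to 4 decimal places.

4.5591

At (-3, 1): F = (13.099574, -13.0000).
Jacobian J = [[-4·t^2 - 4·t + 2·exp(s), -8·s·t - 4·s - 10·t - 4], [-4·s·t - 3·t^2, -2·s^2 - 6·s·t - 8·t]].
At the point, J = [[-7.900426, 22.0000], [9.0000, -8.0000]] (det J = -134.796593).
Solving J·Δ = −F gives Δ = (1.3443, -0.1127).
Then the next iterate is (s, t)₁ = (-1.6557, 0.8873).
Re-evaluating at (-1.6557, 0.8873): F = (1.986760, -4.103387), so ‖F‖₂ = 4.5591.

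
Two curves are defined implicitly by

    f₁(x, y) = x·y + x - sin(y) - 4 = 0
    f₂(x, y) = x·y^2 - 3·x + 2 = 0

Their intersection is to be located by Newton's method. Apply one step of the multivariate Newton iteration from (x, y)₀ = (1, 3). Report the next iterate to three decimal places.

(2.390, 0.276)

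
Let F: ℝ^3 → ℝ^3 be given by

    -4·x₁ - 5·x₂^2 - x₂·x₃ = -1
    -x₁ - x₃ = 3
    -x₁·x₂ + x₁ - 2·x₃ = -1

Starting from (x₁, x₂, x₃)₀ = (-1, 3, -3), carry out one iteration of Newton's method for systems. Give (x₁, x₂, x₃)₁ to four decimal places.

(154.0000, -4.0000, -157.0000)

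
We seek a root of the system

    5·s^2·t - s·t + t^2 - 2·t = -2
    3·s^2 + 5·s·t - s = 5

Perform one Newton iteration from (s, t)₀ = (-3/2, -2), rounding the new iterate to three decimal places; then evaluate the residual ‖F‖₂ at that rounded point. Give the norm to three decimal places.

At (-3/2, -2): F = (-15.500, 18.250).
Jacobian J = [[10·s·t - t, 5·s^2 - s + 2·t - 2], [6·s + 5·t - 1, 5·s]].
At the point, J = [[32.000, 6.750], [-20.000, -7.500]] (det J = -105.000).
Solving J·Δ = −F gives Δ = (-0.066, 2.610).
Then the next iterate is (s, t)₁ = (-1.566, 0.610).
Re-evaluating at (-1.566, 0.610): F = (9.58705, -0.85323), so ‖F‖₂ = 9.625.

9.625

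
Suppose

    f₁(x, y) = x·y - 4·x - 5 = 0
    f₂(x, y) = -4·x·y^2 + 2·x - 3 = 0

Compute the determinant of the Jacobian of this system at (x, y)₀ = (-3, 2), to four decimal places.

-138.0000

J = [[y - 4, x], [-4·y^2 + 2, -8·x·y]].
At the point, J = [[-2.0000, -3.0000], [-14.0000, 48.0000]].
det J = -138.0000.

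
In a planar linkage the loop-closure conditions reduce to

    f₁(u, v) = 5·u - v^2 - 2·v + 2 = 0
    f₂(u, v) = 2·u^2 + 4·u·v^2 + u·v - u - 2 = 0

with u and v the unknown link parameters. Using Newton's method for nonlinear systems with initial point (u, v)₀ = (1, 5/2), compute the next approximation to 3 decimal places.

(0.698, 1.677)

At (1, 5/2): F = (-4.250, 26.500).
Jacobian J = [[5, -2·v - 2], [4·u + 4·v^2 + v - 1, 8·u·v + u]].
At the point, J = [[5.000, -7.000], [30.500, 21.000]] (det J = 318.500).
Solving J·Δ = −F gives Δ = (-0.302, -0.823).
Then the next iterate is (u, v)₁ = (0.698, 1.677).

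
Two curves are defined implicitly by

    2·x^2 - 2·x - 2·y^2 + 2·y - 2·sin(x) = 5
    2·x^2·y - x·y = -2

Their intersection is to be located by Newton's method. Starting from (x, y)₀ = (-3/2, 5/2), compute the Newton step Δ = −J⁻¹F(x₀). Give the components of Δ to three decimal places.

At (-3/2, 5/2): F = (-3.00501, 17.000).
Jacobian J = [[4·x - 2·cos(x) - 2, -4·y + 2], [4·x·y - y, 2·x^2 - x]].
At the point, J = [[-8.14147, -8.000], [-17.500, 6.000]] (det J = -188.84885).
Solving J·Δ = −F gives Δ = (0.625, -1.011).

(0.625, -1.011)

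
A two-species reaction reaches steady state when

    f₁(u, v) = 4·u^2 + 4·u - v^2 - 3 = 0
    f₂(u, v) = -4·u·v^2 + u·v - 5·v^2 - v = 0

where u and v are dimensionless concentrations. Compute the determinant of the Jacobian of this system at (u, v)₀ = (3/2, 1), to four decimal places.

J = [[8·u + 4, -2·v], [-4·v^2 + v, -8·u·v + u - 10·v - 1]].
At the point, J = [[16.0000, -2.0000], [-3.0000, -21.5000]].
det J = -350.0000.

-350.0000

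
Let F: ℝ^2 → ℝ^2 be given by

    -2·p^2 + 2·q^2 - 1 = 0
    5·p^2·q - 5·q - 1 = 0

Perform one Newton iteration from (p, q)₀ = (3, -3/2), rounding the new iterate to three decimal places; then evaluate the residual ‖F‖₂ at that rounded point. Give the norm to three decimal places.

At (3, -3/2): F = (-14.500, -61.000).
Jacobian J = [[-4·p, 4·q], [10·p·q, 5·p^2 - 5]].
At the point, J = [[-12.000, -6.000], [-45.000, 40.000]] (det J = -750.000).
Solving J·Δ = −F gives Δ = (-1.261, 0.106).
Then the next iterate is (p, q)₁ = (1.739, -1.394).
Re-evaluating at (1.739, -1.394): F = (-3.16177, -15.10812), so ‖F‖₂ = 15.435.

15.435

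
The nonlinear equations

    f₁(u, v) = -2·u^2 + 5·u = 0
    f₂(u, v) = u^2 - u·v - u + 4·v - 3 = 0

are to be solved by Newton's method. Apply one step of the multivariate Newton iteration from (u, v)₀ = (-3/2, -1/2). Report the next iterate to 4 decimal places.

(-0.4091, 0.5579)

At (-3/2, -1/2): F = (-12.0000, -2.0000).
Jacobian J = [[-4·u + 5, 0], [2·u - v - 1, -u + 4]].
At the point, J = [[11.0000, 0.0000], [-3.5000, 5.5000]] (det J = 60.5000).
Solving J·Δ = −F gives Δ = (1.0909, 1.0579).
Then the next iterate is (u, v)₁ = (-0.4091, 0.5579).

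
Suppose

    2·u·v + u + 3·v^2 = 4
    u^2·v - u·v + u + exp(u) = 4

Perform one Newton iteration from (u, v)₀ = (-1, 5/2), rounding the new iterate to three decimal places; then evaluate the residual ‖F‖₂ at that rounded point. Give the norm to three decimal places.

At (-1, 5/2): F = (8.750, 0.36788).
Jacobian J = [[2·v + 1, 2·u + 6·v], [2·u·v - v + exp(u) + 1, u^2 - u]].
At the point, J = [[6.000, 13.000], [-6.13212, 2.000]] (det J = 91.71757).
Solving J·Δ = −F gives Δ = (-0.139, -0.609).
Then the next iterate is (u, v)₁ = (-1.139, 1.891).
Re-evaluating at (-1.139, 1.891): F = (1.28095, -0.21178), so ‖F‖₂ = 1.298.

1.298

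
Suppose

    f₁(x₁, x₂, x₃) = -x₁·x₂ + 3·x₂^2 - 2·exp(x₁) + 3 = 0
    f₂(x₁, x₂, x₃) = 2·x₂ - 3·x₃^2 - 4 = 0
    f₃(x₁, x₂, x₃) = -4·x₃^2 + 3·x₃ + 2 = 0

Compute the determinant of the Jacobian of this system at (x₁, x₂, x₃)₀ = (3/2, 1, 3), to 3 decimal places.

J = [[-x₂ - 2·exp(x₁), -x₁ + 6·x₂, 0], [0, 2, -6·x₃], [0, 0, -8·x₃ + 3]].
At the point, J = [[-9.96338, 4.500, 0.000], [0.000, 2.000, -18.000], [0.000, 0.000, -21.000]].
det J = 418.462.

418.462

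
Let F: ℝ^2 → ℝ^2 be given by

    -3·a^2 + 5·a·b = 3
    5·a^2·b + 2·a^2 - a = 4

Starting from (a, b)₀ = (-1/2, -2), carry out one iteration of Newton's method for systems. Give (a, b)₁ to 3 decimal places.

(0.893, -5.400)

At (-1/2, -2): F = (1.250, -5.500).
Jacobian J = [[-6·a + 5·b, 5·a], [10·a·b + 4·a - 1, 5·a^2]].
At the point, J = [[-7.000, -2.500], [7.000, 1.250]] (det J = 8.750).
Solving J·Δ = −F gives Δ = (1.393, -3.400).
Then the next iterate is (a, b)₁ = (0.893, -5.400).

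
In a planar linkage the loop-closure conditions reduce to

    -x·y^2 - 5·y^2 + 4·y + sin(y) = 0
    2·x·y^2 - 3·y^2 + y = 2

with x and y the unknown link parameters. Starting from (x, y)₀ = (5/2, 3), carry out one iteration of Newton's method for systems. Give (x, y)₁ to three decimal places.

(2.378, 1.708)

At (5/2, 3): F = (-55.35888, 19.000).
Jacobian J = [[-y^2, -2·x·y - 10·y + cos(y) + 4], [2·y^2, 4·x·y - 6·y + 1]].
At the point, J = [[-9.000, -41.98999], [18.000, 13.000]] (det J = 638.81986).
Solving J·Δ = −F gives Δ = (-0.122, -1.292).
Then the next iterate is (x, y)₁ = (2.378, 1.708).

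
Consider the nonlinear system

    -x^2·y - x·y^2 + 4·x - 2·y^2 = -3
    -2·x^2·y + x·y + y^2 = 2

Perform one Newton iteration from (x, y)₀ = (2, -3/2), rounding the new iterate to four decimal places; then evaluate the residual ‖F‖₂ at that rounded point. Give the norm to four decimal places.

At (2, -3/2): F = (8.0000, 9.2500).
Jacobian J = [[-2·x·y - y^2 + 4, -x^2 - 2·x·y - 4·y], [-4·x·y + y, -2·x^2 + x + 2·y]].
At the point, J = [[7.7500, 8.0000], [10.5000, -9.0000]] (det J = -153.7500).
Solving J·Δ = −F gives Δ = (-0.9496, -0.0801).
Then the next iterate is (x, y)₁ = (1.0504, -1.5801).
Re-evaluating at (1.0504, -1.5801): F = (1.329005, 2.323755), so ‖F‖₂ = 2.6770.

2.6770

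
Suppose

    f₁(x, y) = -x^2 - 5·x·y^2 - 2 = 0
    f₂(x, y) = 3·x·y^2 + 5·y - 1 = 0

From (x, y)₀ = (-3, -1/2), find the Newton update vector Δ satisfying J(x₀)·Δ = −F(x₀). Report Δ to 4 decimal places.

At (-3, -1/2): F = (-7.2500, -5.7500).
Jacobian J = [[-2·x - 5·y^2, -10·x·y], [3·y^2, 6·x·y + 5]].
At the point, J = [[4.7500, -15.0000], [0.7500, 14.0000]] (det J = 77.7500).
Solving J·Δ = −F gives Δ = (2.4148, 0.2814).

(2.4148, 0.2814)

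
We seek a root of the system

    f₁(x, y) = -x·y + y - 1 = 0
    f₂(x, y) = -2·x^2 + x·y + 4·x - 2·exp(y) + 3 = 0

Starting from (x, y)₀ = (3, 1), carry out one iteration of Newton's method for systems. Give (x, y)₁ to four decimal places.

At (3, 1): F = (-3.0000, -5.436564).
Jacobian J = [[-y, -x + 1], [-4·x + y + 4, x - 2·exp(y)]].
At the point, J = [[-1.0000, -2.0000], [-7.0000, -2.436564]] (det J = -11.563436).
Solving J·Δ = −F gives Δ = (-0.3082, -1.3459).
Then the next iterate is (x, y)₁ = (2.6918, -0.3459).

(2.6918, -0.3459)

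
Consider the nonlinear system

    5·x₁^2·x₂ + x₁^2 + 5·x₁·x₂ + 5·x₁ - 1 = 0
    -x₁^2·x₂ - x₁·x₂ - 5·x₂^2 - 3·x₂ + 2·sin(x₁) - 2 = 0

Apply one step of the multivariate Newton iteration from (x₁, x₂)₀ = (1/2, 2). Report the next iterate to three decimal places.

(0.315, 0.816)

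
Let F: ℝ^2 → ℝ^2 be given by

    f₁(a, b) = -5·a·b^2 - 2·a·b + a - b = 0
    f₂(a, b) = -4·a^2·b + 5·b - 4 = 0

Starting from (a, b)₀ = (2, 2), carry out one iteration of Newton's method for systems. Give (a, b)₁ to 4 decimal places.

(1.4591, 1.2098)

At (2, 2): F = (-48.0000, -26.0000).
Jacobian J = [[-5·b^2 - 2·b + 1, -10·a·b - 2·a - 1], [-8·a·b, -4·a^2 + 5]].
At the point, J = [[-23.0000, -45.0000], [-32.0000, -11.0000]] (det J = -1187.0000).
Solving J·Δ = −F gives Δ = (-0.5409, -0.7902).
Then the next iterate is (a, b)₁ = (1.4591, 1.2098).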